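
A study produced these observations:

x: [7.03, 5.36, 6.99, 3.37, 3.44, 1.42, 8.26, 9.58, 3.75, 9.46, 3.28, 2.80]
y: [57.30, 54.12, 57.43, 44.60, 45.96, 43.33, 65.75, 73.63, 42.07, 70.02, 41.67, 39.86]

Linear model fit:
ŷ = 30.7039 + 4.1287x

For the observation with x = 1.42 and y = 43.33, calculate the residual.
Residual = 6.7633

The residual is the difference between the actual value and the predicted value:

Residual = y - ŷ

Step 1: Calculate predicted value
ŷ = 30.7039 + 4.1287 × 1.42
ŷ = 36.5667

Step 2: Calculate residual
Residual = 43.33 - 36.5667
Residual = 6.7633

Interpretation: the model underestimates the actual value by 6.7633 at this point (positive residual → observation lies above the fitted line).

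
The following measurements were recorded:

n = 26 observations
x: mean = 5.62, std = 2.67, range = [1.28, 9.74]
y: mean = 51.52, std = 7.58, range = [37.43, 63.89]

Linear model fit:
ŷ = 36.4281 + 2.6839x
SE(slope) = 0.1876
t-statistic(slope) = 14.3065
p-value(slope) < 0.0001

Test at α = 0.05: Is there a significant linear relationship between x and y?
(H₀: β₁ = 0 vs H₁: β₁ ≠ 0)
p-value < 0.0001 < α = 0.05, so we reject H₀. The relationship is significant.

Hypothesis test for the slope coefficient:

H₀: β₁ = 0 (no linear relationship)
H₁: β₁ ≠ 0 (linear relationship exists)

Test statistic: t = β̂₁ / SE(β̂₁) = 2.6839 / 0.1876 = 14.3065

With df = 24, the two-sided p-value for |t| = 14.3065 is <0.0001.

Decision rule: reject H₀ if p-value < α.
p-value < 0.0001 < α = 0.05 → reject H₀.

Conclusion: the linear association between x and y is significant at the 5% level.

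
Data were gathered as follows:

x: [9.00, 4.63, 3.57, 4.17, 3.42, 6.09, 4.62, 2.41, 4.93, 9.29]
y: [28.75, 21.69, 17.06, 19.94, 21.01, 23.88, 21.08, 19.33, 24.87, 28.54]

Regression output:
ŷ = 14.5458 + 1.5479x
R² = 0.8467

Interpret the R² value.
R² = 0.8467 means 84.67% of the variation in y is explained by the linear relationship with x. This indicates a strong fit.

The coefficient of determination R² is the fraction of the total variation in y that the fitted line accounts for.

Here R² = 0.8467:
- Explained: 84.67% of the variation in y
- Unexplained (residual): 100% − 84.67% = 15.33%
- Rule of thumb (below 0.3 weak; 0.3 to below 0.7 moderate; 0.7 and above strong) → strong

Note: R² never decreases when predictors are added, so it should not be used alone to compare models of different size.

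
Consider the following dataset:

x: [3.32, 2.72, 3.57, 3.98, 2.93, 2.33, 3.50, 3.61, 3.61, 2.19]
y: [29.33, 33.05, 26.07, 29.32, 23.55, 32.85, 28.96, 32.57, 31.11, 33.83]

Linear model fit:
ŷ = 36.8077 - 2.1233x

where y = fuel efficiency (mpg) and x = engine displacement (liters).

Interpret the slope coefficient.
On average, fuel efficiency is about 2.1233 mpg lower for every extra liter of engine displacement.

The slope β₁ = -2.1233 gives the rate at which the fitted fuel efficiency changes with engine displacement.

Interpretation:
- Engine displacement up by 1 liter → predicted fuel efficiency decreases by 2.1233 mpg
- The effect is assumed constant over the observed range of x (linearity)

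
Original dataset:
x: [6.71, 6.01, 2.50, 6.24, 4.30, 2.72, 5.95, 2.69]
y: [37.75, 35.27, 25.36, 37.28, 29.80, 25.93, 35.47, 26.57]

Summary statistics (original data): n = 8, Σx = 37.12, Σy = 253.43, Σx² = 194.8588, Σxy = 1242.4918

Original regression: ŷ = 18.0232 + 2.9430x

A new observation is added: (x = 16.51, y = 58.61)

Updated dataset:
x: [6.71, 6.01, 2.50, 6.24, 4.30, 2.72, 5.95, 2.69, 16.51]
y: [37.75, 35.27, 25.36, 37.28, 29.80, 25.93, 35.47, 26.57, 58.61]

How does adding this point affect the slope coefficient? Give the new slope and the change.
New slope β₁ = 2.3720 versus 2.9430 before: a change of -0.5710 (-19.4%).

The new point has HIGH LEVERAGE: x = 16.51 is far from the original mean x̄ = 37.12/8 ≈ 4.64 (original range [2.50, 6.71]).

Step 1: Update the sums with the new point (n goes from 8 to 9)
Σx  = 37.12 + 16.51 = 53.63
Σy  = 253.43 + 58.61 = 312.04
Σx² = 194.8588 + 16.51² = 194.8588 + 272.5801 = 467.4389
Σxy = 1242.4918 + 16.51×58.61 = 1242.4918 + 967.6511 = 2210.1429

Step 2: Recompute the slope with b₁ = (nΣxy − ΣxΣy) / (nΣx² − (Σx)²)
Numerator   = 9×2210.1429 − 53.63×312.04 = 19891.2861 − 16734.7052 = 3156.5809
Denominator = 9×467.4389 − 53.63² = 4206.9501 − 2876.1769 = 1330.7732
b₁(new) = 3156.5809 / 1330.7732 = 2.3720

(Same formula on the original sums: (8×1242.4918 − 37.12×253.43) / (8×194.8588 − 37.12²) = 532.6128 / 180.9760 = 2.9430, matching the given fit.)

Step 3: Change in slope
Δβ₁ = 2.3720 − 2.9430 = -0.5710
Relative change = -0.5710 / 2.9430 × 100% = -19.4%
→ the slope decreases when the point is added.

Because the point sits below the extension of the original line at a high-leverage x, it tilts the fit down.
In practice: refit with and without it and report both if conclusions differ; examine leverage (hᵢ) and Cook's distance rather than deleting it automatically.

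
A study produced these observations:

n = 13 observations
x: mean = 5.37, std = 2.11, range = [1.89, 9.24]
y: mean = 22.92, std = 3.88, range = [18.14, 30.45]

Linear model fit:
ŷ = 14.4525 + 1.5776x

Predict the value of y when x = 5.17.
ŷ = 22.6087

To predict y for x = 5.17, substitute into the regression equation:

ŷ = 14.4525 + 1.5776 × 5.17
ŷ = 14.4525 + 8.1562
ŷ = 22.6087

This is the fitted mean response at that x — an individual observation would come with a wider prediction interval.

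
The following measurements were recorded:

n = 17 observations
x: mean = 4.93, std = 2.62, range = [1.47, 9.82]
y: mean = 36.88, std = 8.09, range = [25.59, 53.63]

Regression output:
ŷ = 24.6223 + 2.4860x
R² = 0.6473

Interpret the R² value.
R² = 0.6473 means 64.73% of the variation in y is explained by the linear relationship with x. This indicates a moderate fit.

The coefficient of determination R² is the fraction of the total variation in y that the fitted line accounts for.

Here R² = 0.6473:
- Explained: 64.73% of the variation in y
- Unexplained (residual): 100% − 64.73% = 35.27%
- Rule of thumb (below 0.3 weak; 0.3 to below 0.7 moderate; 0.7 and above strong) → moderate

Equivalently, for simple linear regression R² = r², so |r| = √0.6473 ≈ 0.8045.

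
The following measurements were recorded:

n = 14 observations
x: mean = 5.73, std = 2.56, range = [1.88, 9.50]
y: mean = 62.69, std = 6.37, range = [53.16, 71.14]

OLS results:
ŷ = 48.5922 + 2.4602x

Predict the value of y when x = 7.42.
ŷ = 66.8469

x = 7.42 lies inside the observed range [1.88, 9.50], so the fitted equation applies directly:

ŷ = 48.5922 + 2.4602 × 7.42
ŷ = 48.5922 + 18.2547
ŷ = 66.8469

This is the fitted mean response at that x — an individual observation would come with a wider prediction interval.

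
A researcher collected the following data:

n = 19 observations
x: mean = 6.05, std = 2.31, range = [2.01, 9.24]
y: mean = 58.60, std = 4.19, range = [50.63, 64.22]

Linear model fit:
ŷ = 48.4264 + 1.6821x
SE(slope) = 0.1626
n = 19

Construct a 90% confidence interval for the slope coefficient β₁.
The 90% CI for β₁ is (1.3992, 1.9650)

Confidence interval for the slope:

The 90% CI for β₁ is: β̂₁ ± t*(α/2, n-2) × SE(β̂₁)

Step 1: Find critical t-value
- Confidence level = 0.9
- Degrees of freedom = n - 2 = 19 - 2 = 17
- t*(α/2, 17) = 1.7396

Step 2: Calculate margin of error
Margin = 1.7396 × 0.1626 = 0.2829

Step 3: Construct interval
CI = 1.6821 ± 0.2829
CI = (1.3992, 1.9650)

Interpretation: each one-unit increase in x is associated with a change in mean y of between 1.3992 and 1.9650, with 90% confidence.
Both endpoints are positive, so the data support a genuinely positive slope at this confidence level.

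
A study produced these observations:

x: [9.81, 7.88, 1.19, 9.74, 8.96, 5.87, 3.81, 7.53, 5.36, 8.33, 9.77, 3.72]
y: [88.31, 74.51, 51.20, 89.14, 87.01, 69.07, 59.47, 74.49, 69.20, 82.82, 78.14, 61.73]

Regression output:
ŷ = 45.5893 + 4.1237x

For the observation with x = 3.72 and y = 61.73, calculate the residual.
Residual = 0.8005

The residual is the difference between the actual value and the predicted value:

Residual = y - ŷ

Step 1: Calculate predicted value
ŷ = 45.5893 + 4.1237 × 3.72
ŷ = 60.9295

Step 2: Calculate residual
Residual = 61.73 - 60.9295
Residual = 0.8005

The residual is positive, so the observed y = 61.73 sits above the regression line (the line underestimates it by 0.8005).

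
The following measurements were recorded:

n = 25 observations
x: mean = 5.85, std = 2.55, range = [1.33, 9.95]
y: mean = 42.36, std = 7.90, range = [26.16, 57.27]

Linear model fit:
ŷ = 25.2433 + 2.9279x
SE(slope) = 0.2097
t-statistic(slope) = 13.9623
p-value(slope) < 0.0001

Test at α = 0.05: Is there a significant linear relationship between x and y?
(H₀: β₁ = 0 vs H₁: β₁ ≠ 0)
p-value < 0.0001 < α = 0.05, so we reject H₀. The relationship is significant.

Hypothesis test for the slope coefficient:

H₀: β₁ = 0 (no linear relationship)
H₁: β₁ ≠ 0 (linear relationship exists)

Test statistic: t = β̂₁ / SE(β̂₁) = 2.9279 / 0.2097 = 13.9623

p < 0.0001: how often a slope estimate this far from 0 (in SE units) would arise by chance if β₁ were truly 0.

Decision rule: reject H₀ if p-value < α.
p-value < 0.0001 < α = 0.05 → reject H₀.

At α = 0.05 the data do provide convincing evidence of a nonzero slope.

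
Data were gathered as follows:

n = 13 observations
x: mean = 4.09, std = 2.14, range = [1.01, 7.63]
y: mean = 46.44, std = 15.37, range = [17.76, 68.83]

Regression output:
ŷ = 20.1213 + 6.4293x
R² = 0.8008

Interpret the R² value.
About 80.08% of the variability in y is accounted for by the regression on x (R² = 0.8008) — a strong linear fit.

R² = 1 − SS_res/SS_tot compares the residual scatter to the total scatter of y about its mean.

Here R² = 0.8008:
- Explained: 80.08% of the variation in y
- Unexplained (residual): 100% − 80.08% = 19.92%
- Rule of thumb (below 0.3 weak; 0.3 to below 0.7 moderate; 0.7 and above strong) → strong

Equivalently, for simple linear regression R² = r², so |r| = √0.8008 ≈ 0.8949.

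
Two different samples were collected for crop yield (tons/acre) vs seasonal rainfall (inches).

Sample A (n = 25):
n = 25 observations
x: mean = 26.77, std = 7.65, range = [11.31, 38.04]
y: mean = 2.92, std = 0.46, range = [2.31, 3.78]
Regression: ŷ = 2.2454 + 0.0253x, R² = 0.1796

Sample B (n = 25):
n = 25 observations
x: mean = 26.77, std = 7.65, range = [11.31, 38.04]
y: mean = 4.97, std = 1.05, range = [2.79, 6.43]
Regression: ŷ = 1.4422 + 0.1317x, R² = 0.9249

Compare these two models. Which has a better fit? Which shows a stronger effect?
Model B has the better fit (R² = 0.9249 vs 0.1796). Model B shows the stronger effect (|β₁| = 0.1317 vs 0.0253).

Model Comparison:

Fit — compare R²:
- Model A: R² = 0.1796 → 17.96% of variance in crop yield explained
- Model B: R² = 0.9249 → 92.49% of variance in crop yield explained
- 0.9249 > 0.1796 → Model B has the better fit

Effect size (slope magnitude):
- Model A: β₁ = 0.0253 → predicted crop yield rises 0.0253 tons/acre per additional inch of rainfall
- Model B: β₁ = 0.1317 → predicted crop yield rises 0.1317 tons/acre per additional inch of rainfall
- |0.0253| < |0.1317| → Model B shows the stronger marginal effect

Notes:
- R² measures how tightly points cluster around the line; β₁ measures how steep the line is — they answer different questions.
- A better fit (higher R²) doesn't necessarily mean a more important relationship.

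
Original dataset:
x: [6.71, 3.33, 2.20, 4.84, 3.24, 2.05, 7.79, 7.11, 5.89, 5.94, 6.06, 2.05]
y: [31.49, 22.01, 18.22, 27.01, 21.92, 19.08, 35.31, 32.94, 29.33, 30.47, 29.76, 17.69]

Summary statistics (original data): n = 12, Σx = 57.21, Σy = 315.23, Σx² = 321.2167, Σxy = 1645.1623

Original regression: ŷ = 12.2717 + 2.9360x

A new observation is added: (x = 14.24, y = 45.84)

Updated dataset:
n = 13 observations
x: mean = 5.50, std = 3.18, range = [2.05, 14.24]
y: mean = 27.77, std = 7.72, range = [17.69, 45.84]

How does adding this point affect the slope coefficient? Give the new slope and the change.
The slope changes from 2.9360 to 2.3872 (change of -0.5488, or -18.7%).

x = 14.24 lies well outside the original x-range [2.05, 7.79] (x̄ ≈ 4.77), so this observation has high leverage and can move the slope substantially.

Step 1: Update the sums with the new point (n goes from 12 to 13)
Σx  = 57.21 + 14.24 = 71.45
Σy  = 315.23 + 45.84 = 361.07
Σx² = 321.2167 + 14.24² = 321.2167 + 202.7776 = 523.9943
Σxy = 1645.1623 + 14.24×45.84 = 1645.1623 + 652.7616 = 2297.9239

Step 2: Recompute the slope with b₁ = (nΣxy − ΣxΣy) / (nΣx² − (Σx)²)
Numerator   = 13×2297.9239 − 71.45×361.07 = 29873.0107 − 25798.4515 = 4074.5592
Denominator = 13×523.9943 − 71.45² = 6811.9259 − 5105.1025 = 1706.8234
b₁(new) = 4074.5592 / 1706.8234 = 2.3872

(Same formula on the original sums: (12×1645.1623 − 57.21×315.23) / (12×321.2167 − 57.21²) = 1707.6393 / 581.6163 = 2.9360, matching the given fit.)

Step 3: Change in slope
Δβ₁ = 2.3872 − 2.9360 = -0.5488
Relative change = -0.5488 / 2.9360 × 100% = -18.7%
→ the slope decreases when the point is added.

Because the point sits below the extension of the original line at a high-leverage x, it tilts the fit down.
In practice: examine leverage (hᵢ) and Cook's distance rather than deleting it automatically; refit with and without it and report both if conclusions differ.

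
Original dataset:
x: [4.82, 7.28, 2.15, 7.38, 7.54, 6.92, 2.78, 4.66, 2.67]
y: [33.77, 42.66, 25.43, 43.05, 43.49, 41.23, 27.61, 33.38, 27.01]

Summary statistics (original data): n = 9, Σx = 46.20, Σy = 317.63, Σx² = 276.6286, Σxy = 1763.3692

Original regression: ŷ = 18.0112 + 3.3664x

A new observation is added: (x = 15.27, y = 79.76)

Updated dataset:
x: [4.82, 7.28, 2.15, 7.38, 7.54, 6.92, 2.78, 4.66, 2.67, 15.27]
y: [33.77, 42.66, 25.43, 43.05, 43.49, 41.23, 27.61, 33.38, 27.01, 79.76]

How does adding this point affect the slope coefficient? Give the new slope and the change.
Adding the point moves β₁ from 3.3664 to 4.0816, i.e. it increases by 0.7152 (+21.2%).

The new point has HIGH LEVERAGE: x = 15.27 is far from the original mean x̄ = 46.20/9 ≈ 5.13 (original range [2.15, 7.54]).

Step 1: Update the sums with the new point (n goes from 9 to 10)
Σx  = 46.20 + 15.27 = 61.47
Σy  = 317.63 + 79.76 = 397.39
Σx² = 276.6286 + 15.27² = 276.6286 + 233.1729 = 509.8015
Σxy = 1763.3692 + 15.27×79.76 = 1763.3692 + 1217.9352 = 2981.3044

Step 2: Recompute the slope with b₁ = (nΣxy − ΣxΣy) / (nΣx² − (Σx)²)
Numerator   = 10×2981.3044 − 61.47×397.39 = 29813.0440 − 24427.5633 = 5385.4807
Denominator = 10×509.8015 − 61.47² = 5098.0150 − 3778.5609 = 1319.4541
b₁(new) = 5385.4807 / 1319.4541 = 4.0816

(Same formula on the original sums: (9×1763.3692 − 46.20×317.63) / (9×276.6286 − 46.20²) = 1195.8168 / 355.2174 = 3.3664, matching the given fit.)

Step 3: Change in slope
Δβ₁ = 4.0816 − 3.3664 = +0.7152
Relative change = +0.7152 / 3.3664 × 100% = +21.2%
→ the slope increases when the point is added.

Because the point sits above the extension of the original line at a high-leverage x, it tilts the fit up.
In practice: check such a point for data-entry or measurement error.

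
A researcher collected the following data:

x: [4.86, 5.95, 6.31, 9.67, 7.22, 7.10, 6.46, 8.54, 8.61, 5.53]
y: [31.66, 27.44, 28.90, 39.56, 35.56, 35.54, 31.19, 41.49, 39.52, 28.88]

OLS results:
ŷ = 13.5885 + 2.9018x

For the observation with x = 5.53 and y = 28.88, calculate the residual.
Residual = -0.7555

The residual is the difference between the actual value and the predicted value:

Residual = y - ŷ

Step 1: Calculate predicted value
ŷ = 13.5885 + 2.9018 × 5.53
ŷ = 29.6355

Step 2: Calculate residual
Residual = 28.88 - 29.6355
Residual = -0.7555

Interpretation: the model overestimates the actual value by 0.7555 at this point (negative residual → observation lies below the fitted line).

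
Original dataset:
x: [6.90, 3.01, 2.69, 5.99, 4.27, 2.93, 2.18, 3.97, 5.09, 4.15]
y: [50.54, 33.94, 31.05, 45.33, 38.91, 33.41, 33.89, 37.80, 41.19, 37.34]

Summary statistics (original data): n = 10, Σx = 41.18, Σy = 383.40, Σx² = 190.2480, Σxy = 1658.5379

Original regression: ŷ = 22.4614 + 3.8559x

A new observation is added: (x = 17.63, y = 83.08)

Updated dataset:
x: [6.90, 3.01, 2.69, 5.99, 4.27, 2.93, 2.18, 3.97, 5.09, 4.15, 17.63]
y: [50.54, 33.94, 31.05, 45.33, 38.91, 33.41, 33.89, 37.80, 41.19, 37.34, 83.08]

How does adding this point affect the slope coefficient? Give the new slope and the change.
Adding the point moves β₁ from 3.8559 to 3.3715, i.e. it decreases by 0.4844 (-12.6%).

x = 17.63 lies well outside the original x-range [2.18, 6.90] (x̄ ≈ 4.12), so this observation has high leverage and can move the slope substantially.

Step 1: Update the sums with the new point (n goes from 10 to 11)
Σx  = 41.18 + 17.63 = 58.81
Σy  = 383.40 + 83.08 = 466.48
Σx² = 190.2480 + 17.63² = 190.2480 + 310.8169 = 501.0649
Σxy = 1658.5379 + 17.63×83.08 = 1658.5379 + 1464.7004 = 3123.2383

Step 2: Recompute the slope with b₁ = (nΣxy − ΣxΣy) / (nΣx² − (Σx)²)
Numerator   = 11×3123.2383 − 58.81×466.48 = 34355.6213 − 27433.6888 = 6921.9325
Denominator = 11×501.0649 − 58.81² = 5511.7139 − 3458.6161 = 2053.0978
b₁(new) = 6921.9325 / 2053.0978 = 3.3715

(Same formula on the original sums: (10×1658.5379 − 41.18×383.40) / (10×190.2480 − 41.18²) = 796.9670 / 206.6876 = 3.8559, matching the given fit.)

Step 3: Change in slope
Δβ₁ = 3.3715 − 3.8559 = -0.4844
Relative change = -0.4844 / 3.8559 × 100% = -12.6%
→ the slope decreases when the point is added.

A high-leverage point only changes the slope if it is off the original line; here y = 83.08 is below the original trend, so the slope decreases.
In practice: investigate whether it comes from the same population as the rest of the sample.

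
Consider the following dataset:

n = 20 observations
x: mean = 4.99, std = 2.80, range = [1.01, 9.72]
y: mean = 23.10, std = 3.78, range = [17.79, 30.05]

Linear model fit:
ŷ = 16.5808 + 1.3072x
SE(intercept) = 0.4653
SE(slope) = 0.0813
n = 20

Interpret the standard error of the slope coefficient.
The slope 1.3072 is pinned down to within about ±0.0813 (one SE) by these data — relative uncertainty 6.2%, i.e. precise.

SE(β̂₁) = 0.0813 says: if we drew many samples of n = 20 from the same population and refit each time, the fitted slopes would scatter with a standard deviation of roughly 0.0813 around the true β₁.

Relative precision:
- SE / |β̂₁| = 0.0813 / 1.3072 = 6.2%
- Rule of thumb (under 20%: precise; 20% to under 50%: moderately precise; 50% or more: imprecise) → precise

Link to the t-test: t = β̂₁ / SE(β̂₁) = 1.3072 / 0.0813 = 16.0787, the statistic for H₀: β₁ = 0.

What drives SE(β̂₁): larger n (here n = 20) → smaller SE; wider spread of x values → smaller SE; more residual scatter → larger SE.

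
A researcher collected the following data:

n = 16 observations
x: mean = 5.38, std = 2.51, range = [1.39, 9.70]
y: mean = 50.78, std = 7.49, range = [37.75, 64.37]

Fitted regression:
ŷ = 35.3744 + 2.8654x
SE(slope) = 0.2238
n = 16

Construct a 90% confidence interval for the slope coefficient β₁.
The 90% CI for β₁ is (2.4712, 3.2596)

Confidence interval for the slope:

The 90% CI for β₁ is: β̂₁ ± t*(α/2, n-2) × SE(β̂₁)

Step 1: Find critical t-value
- Confidence level = 0.9
- Degrees of freedom = n - 2 = 16 - 2 = 14
- t*(α/2, 14) = 1.7613

Step 2: Calculate margin of error
Margin = 1.7613 × 0.2238 = 0.3942

Step 3: Construct interval
CI = 2.8654 ± 0.3942
CI = (2.4712, 3.2596)

Interpretation: intervals built this way capture the true β₁ in 90% of repeated samples; here the plausible range for the per-unit effect of x on y is 2.4712 to 3.2596.
Since 0 is outside the interval, a two-sided test at α = 0.10 would reject H₀: β₁ = 0.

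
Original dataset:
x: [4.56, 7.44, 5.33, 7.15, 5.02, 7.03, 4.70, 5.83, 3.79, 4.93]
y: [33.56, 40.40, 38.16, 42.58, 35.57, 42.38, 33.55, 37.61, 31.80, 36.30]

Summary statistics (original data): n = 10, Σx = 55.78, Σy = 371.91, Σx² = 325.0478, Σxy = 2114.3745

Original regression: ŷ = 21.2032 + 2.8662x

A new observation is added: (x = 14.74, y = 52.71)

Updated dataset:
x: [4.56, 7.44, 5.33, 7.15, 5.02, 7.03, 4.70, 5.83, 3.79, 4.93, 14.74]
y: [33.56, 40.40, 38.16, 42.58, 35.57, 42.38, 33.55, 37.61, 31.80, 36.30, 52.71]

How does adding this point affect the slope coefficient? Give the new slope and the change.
Adding the point moves β₁ from 2.8662 to 1.8746, i.e. it decreases by 0.9916 (-34.6%).

The new point has HIGH LEVERAGE: x = 14.74 is far from the original mean x̄ = 55.78/10 ≈ 5.58 (original range [3.79, 7.44]).

Step 1: Update the sums with the new point (n goes from 10 to 11)
Σx  = 55.78 + 14.74 = 70.52
Σy  = 371.91 + 52.71 = 424.62
Σx² = 325.0478 + 14.74² = 325.0478 + 217.2676 = 542.3154
Σxy = 2114.3745 + 14.74×52.71 = 2114.3745 + 776.9454 = 2891.3199

Step 2: Recompute the slope with b₁ = (nΣxy − ΣxΣy) / (nΣx² − (Σx)²)
Numerator   = 11×2891.3199 − 70.52×424.62 = 31804.5189 − 29944.2024 = 1860.3165
Denominator = 11×542.3154 − 70.52² = 5965.4694 − 4973.0704 = 992.3990
b₁(new) = 1860.3165 / 992.3990 = 1.8746

(Same formula on the original sums: (10×2114.3745 − 55.78×371.91) / (10×325.0478 − 55.78²) = 398.6052 / 139.0696 = 2.8662, matching the given fit.)

Step 3: Change in slope
Δβ₁ = 1.8746 − 2.8662 = -0.9916
Relative change = -0.9916 / 2.8662 × 100% = -34.6%
→ the slope decreases when the point is added.

A high-leverage point only changes the slope if it is off the original line; here y = 52.71 is below the original trend, so the slope decreases.
In practice: check such a point for data-entry or measurement error.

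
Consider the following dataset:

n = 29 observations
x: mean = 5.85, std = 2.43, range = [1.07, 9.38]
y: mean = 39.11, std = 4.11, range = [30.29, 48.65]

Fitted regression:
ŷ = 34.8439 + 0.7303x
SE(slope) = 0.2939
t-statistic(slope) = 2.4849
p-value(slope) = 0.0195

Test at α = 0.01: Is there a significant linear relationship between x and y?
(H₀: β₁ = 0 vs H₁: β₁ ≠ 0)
Fail to reject H₀: p-value = 0.0195 ≥ α = 0.01. The linear relationship is not significant at the 1% level.

Hypothesis test for the slope coefficient:

H₀: β₁ = 0 (no linear relationship)
H₁: β₁ ≠ 0 (linear relationship exists)

Test statistic: t = β̂₁ / SE(β̂₁) = 0.7303 / 0.2939 = 2.4849

With df = 27, the two-sided p-value for |t| = 2.4849 is 0.0195.

Decision rule: reject H₀ if p-value < α.
p-value = 0.0195 ≥ α = 0.01 → fail to reject H₀.

There is not sufficient evidence at the 1% significance level to conclude that a linear relationship exists between x and y.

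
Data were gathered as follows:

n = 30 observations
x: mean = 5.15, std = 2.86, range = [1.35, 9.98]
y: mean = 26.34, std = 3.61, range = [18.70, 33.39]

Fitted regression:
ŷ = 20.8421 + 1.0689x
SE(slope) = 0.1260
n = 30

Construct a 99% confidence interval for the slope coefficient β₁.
The 99% CI for β₁ is (0.7207, 1.4171)

Confidence interval for the slope:

The 99% CI for β₁ is: β̂₁ ± t*(α/2, n-2) × SE(β̂₁)

Step 1: Find critical t-value
- Confidence level = 0.99
- Degrees of freedom = n - 2 = 30 - 2 = 28
- t*(α/2, 28) = 2.7633

Step 2: Calculate margin of error
Margin = 2.7633 × 0.1260 = 0.3482

Step 3: Construct interval
CI = 1.0689 ± 0.3482
CI = (0.7207, 1.4171)

Interpretation: We are 99% confident that the true slope β₁ lies between 0.7207 and 1.4171.
Since 0 is outside the interval, a two-sided test at α = 0.01 would reject H₀: β₁ = 0.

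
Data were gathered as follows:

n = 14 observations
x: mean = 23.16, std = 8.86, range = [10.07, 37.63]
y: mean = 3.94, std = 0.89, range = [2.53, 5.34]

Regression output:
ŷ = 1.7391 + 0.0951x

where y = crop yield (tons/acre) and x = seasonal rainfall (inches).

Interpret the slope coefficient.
An increase of one inch in rainfall is associated with a 0.0951 tons/acre increase in predicted crop yield.

The slope β₁ = 0.0951 gives the rate at which the fitted crop yield changes with rainfall.

Interpretation:
- Rainfall up by 1 inch → predicted crop yield increases by 0.0951 tons/acre
- The effect is assumed constant over the observed range of x (linearity)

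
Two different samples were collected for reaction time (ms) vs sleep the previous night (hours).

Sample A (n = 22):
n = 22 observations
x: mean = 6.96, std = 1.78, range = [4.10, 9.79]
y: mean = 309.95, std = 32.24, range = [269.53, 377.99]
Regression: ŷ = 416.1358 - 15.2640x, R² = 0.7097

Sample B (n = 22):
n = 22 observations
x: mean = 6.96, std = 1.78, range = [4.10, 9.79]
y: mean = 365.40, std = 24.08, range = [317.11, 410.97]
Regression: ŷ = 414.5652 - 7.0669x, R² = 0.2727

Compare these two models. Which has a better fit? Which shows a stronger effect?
Model A has the better fit (R² = 0.7097 vs 0.2727). Model A shows the stronger effect (|β₁| = 15.2640 vs 7.0669).

Model Comparison:

Goodness of fit (R²):
- Model A: R² = 0.7097 → 70.97% of variance in reaction time explained
- Model B: R² = 0.2727 → 27.27% of variance in reaction time explained
- 0.7097 > 0.2727 → Model A has the better fit

Which has the larger per-hour effect? (|β₁|)
- Model A: β₁ = -15.2640 → predicted reaction time falls 15.2640 ms per additional hour of sleep
- Model B: β₁ = -7.0669 → predicted reaction time falls 7.0669 ms per additional hour of sleep
- |-15.2640| > |-7.0669| → Model A shows the stronger marginal effect

Note: R² measures how tightly points cluster around the line; β₁ measures how steep the line is — they answer different questions.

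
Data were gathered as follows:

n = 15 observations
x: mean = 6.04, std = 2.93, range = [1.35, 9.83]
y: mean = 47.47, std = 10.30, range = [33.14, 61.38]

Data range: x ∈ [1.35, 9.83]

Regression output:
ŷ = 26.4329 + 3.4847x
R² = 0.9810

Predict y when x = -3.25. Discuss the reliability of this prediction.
ŷ = 15.1076, but this is extrapolation (below the data range [1.35, 9.83]) and may be unreliable.

Prediction calculation:
ŷ = 26.4329 + 3.4847 × (-3.25)
ŷ = 15.1076

Reliability:
- Data range: x ∈ [1.35, 9.83]
- Prediction point: x = -3.25 is 4.60 units below the observed range → this is EXTRAPOLATION, not interpolation

Why that matters here:
- The standard error of prediction grows with (x − x̄)², and x = -3.25 is far from x̄ = 6.04
- Real relationships often flatten, saturate, or turn nonlinear at extremes

Report the number if required, but flag clearly that it is an extrapolation.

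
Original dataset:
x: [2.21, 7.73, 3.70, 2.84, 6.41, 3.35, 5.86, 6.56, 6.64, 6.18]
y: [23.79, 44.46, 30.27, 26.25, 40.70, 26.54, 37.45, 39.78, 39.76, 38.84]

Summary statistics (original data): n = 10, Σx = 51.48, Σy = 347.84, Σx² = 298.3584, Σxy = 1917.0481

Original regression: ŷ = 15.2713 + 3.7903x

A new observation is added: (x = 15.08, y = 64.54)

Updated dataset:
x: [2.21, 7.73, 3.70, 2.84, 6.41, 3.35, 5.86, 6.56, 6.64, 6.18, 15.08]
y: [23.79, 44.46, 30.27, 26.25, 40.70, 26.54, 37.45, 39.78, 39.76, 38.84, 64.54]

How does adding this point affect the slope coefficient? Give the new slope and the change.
New slope β₁ = 3.2113 versus 3.7903 before: a change of -0.5790 (-15.3%).

x = 15.08 lies well outside the original x-range [2.21, 7.73] (x̄ ≈ 5.15), so this observation has high leverage and can move the slope substantially.

Step 1: Update the sums with the new point (n goes from 10 to 11)
Σx  = 51.48 + 15.08 = 66.56
Σy  = 347.84 + 64.54 = 412.38
Σx² = 298.3584 + 15.08² = 298.3584 + 227.4064 = 525.7648
Σxy = 1917.0481 + 15.08×64.54 = 1917.0481 + 973.2632 = 2890.3113

Step 2: Recompute the slope with b₁ = (nΣxy − ΣxΣy) / (nΣx² − (Σx)²)
Numerator   = 11×2890.3113 − 66.56×412.38 = 31793.4243 − 27448.0128 = 4345.4115
Denominator = 11×525.7648 − 66.56² = 5783.4128 − 4430.2336 = 1353.1792
b₁(new) = 4345.4115 / 1353.1792 = 3.2113

(Same formula on the original sums: (10×1917.0481 − 51.48×347.84) / (10×298.3584 − 51.48²) = 1263.6778 / 333.3936 = 3.7903, matching the given fit.)

Step 3: Change in slope
Δβ₁ = 3.2113 − 3.7903 = -0.5790
Relative change = -0.5790 / 3.7903 × 100% = -15.3%
→ the slope decreases when the point is added.

Because the point sits below the extension of the original line at a high-leverage x, it tilts the fit down.
In practice: investigate whether it comes from the same population as the rest of the sample; refit with and without it and report both if conclusions differ.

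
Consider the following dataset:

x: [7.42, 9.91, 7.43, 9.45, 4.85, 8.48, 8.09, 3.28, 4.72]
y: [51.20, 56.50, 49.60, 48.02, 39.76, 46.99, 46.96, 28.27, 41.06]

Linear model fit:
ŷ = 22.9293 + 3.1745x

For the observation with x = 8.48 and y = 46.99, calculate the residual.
Residual = -2.8591

The residual is the difference between the actual value and the predicted value:

Residual = y - ŷ

Step 1: Calculate predicted value
ŷ = 22.9293 + 3.1745 × 8.48
ŷ = 49.8491

Step 2: Calculate residual
Residual = 46.99 - 49.8491
Residual = -2.8591

Interpretation: the model overestimates the actual value by 2.8591 at this point (negative residual → observation lies below the fitted line).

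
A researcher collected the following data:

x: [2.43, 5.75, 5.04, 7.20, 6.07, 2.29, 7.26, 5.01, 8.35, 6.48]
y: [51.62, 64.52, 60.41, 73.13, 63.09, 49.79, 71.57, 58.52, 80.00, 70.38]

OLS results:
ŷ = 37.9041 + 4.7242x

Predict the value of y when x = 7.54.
ŷ = 73.5246

To predict y for x = 7.54, substitute into the regression equation:

ŷ = 37.9041 + 4.7242 × 7.54
ŷ = 37.9041 + 35.6205
ŷ = 73.5246

This is a point prediction; actual observations scatter around it by roughly the residual standard deviation.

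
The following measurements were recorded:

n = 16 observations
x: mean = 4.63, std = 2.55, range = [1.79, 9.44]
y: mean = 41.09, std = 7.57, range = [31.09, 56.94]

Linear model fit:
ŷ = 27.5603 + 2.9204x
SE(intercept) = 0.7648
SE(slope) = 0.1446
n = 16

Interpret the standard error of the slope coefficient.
SE(slope) = 0.1446 measures the uncertainty in the estimated slope. The coefficient is estimated precisely (SE/|β̂₁| = 5.0%).

SE(β̂₁) = s / √Sxx, where s is the residual standard deviation and Sxx = Σ(x − x̄)². It is the yardstick for how far β̂₁ = 2.9204 could plausibly be from the true slope.

Relative precision:
- SE / |β̂₁| = 0.1446 / 2.9204 = 5.0%
- Rule of thumb (under 20%: precise; 20% to under 50%: moderately precise; 50% or more: imprecise) → precise

Link to the t-test: t = β̂₁ / SE(β̂₁) = 2.9204 / 0.1446 = 20.1964, the statistic for H₀: β₁ = 0.

What drives SE(β̂₁): wider spread of x values → smaller SE.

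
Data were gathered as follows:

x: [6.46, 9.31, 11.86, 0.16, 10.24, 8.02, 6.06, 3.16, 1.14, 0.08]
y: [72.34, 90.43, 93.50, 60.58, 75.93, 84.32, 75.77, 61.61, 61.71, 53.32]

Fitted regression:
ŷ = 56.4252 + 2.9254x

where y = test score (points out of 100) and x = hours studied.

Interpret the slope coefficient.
For each additional hour of study time, predicted test score increases by approximately 2.9254 points.

β₁ = 2.9254 is the change in predicted test score (points) per additional hour of study time.

Interpretation:
- Study time up by 1 hour → predicted test score increases by 2.9254 points
- This is a linear approximation: the same per-unit change is assumed across the whole observed x range
- The slope describes association in these data, not necessarily a causal effect

(β₀ = 56.4252 is the fitted value at x = 0 and is not part of the slope interpretation.)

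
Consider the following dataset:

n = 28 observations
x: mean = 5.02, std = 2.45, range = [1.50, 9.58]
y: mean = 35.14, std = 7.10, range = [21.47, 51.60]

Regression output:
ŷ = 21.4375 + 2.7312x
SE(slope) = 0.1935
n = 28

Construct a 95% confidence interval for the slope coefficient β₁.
The 95% CI for β₁ is (2.3335, 3.1289)

Confidence interval for the slope:

The 95% CI for β₁ is: β̂₁ ± t*(α/2, n-2) × SE(β̂₁)

Step 1: Find critical t-value
- Confidence level = 0.95
- Degrees of freedom = n - 2 = 28 - 2 = 26
- t*(α/2, 26) = 2.0555

Step 2: Calculate margin of error
Margin = 2.0555 × 0.1935 = 0.3977

Step 3: Construct interval
CI = 2.7312 ± 0.3977
CI = (2.3335, 3.1289)

Interpretation: each one-unit increase in x is associated with a change in mean y of between 2.3335 and 3.1289, with 95% confidence.
The interval does not include 0, suggesting a significant linear relationship.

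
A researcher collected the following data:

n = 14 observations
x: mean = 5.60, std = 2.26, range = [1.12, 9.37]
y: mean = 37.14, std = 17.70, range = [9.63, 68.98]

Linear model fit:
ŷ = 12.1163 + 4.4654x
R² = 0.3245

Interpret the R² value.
The model explains 32.45% of the variance in y (R² = 0.3245), leaving 67.55% unexplained; the fit is moderate.

R² (coefficient of determination) measures the proportion of variance in y explained by the regression model.

Here R² = 0.3245:
- Explained: 32.45% of the variation in y
- Unexplained (residual): 100% − 32.45% = 67.55%
- Rule of thumb (below 0.3 weak; 0.3 to below 0.7 moderate; 0.7 and above strong) → moderate

Calculation: R² = 1 − (SS_res / SS_tot), where SS_res is the sum of squared residuals and SS_tot the total sum of squares.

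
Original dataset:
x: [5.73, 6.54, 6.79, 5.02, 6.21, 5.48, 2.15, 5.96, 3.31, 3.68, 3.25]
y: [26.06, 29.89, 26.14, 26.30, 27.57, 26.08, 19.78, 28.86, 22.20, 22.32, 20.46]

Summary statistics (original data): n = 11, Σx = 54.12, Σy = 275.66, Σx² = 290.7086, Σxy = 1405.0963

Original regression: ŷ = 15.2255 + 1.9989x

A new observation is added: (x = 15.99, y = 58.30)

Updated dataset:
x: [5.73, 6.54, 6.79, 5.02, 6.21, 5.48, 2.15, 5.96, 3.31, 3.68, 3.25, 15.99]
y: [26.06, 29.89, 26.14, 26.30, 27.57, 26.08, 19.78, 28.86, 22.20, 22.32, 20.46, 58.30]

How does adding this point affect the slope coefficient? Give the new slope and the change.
The slope changes from 1.9989 to 2.8233 (change of +0.8244, or +41.2%).

x = 15.99 lies well outside the original x-range [2.15, 6.79] (x̄ ≈ 4.92), so this observation has high leverage and can move the slope substantially.

Step 1: Update the sums with the new point (n goes from 11 to 12)
Σx  = 54.12 + 15.99 = 70.11
Σy  = 275.66 + 58.30 = 333.96
Σx² = 290.7086 + 15.99² = 290.7086 + 255.6801 = 546.3887
Σxy = 1405.0963 + 15.99×58.30 = 1405.0963 + 932.2170 = 2337.3133

Step 2: Recompute the slope with b₁ = (nΣxy − ΣxΣy) / (nΣx² − (Σx)²)
Numerator   = 12×2337.3133 − 70.11×333.96 = 28047.7596 − 23413.9356 = 4633.8240
Denominator = 12×546.3887 − 70.11² = 6556.6644 − 4915.4121 = 1641.2523
b₁(new) = 4633.8240 / 1641.2523 = 2.8233

(Same formula on the original sums: (11×1405.0963 − 54.12×275.66) / (11×290.7086 − 54.12²) = 537.3401 / 268.8202 = 1.9989, matching the given fit.)

Step 3: Change in slope
Δβ₁ = 2.8233 − 1.9989 = +0.8244
Relative change = +0.8244 / 1.9989 × 100% = +41.2%
→ the slope increases when the point is added.

Because the point sits above the extension of the original line at a high-leverage x, it tilts the fit up.
In practice: examine leverage (hᵢ) and Cook's distance rather than deleting it automatically.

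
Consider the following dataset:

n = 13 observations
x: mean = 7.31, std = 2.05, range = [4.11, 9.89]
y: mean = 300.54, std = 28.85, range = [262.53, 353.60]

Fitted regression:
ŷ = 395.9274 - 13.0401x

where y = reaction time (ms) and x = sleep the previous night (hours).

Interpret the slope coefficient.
On average, reaction time is about 13.0401 ms lower for every extra hour of sleep.

β₁ = -13.0401 is the change in predicted reaction time (ms) per additional hour of sleep.

Interpretation:
- Sleep up by 1 hour → predicted reaction time decreases by 13.0401 ms
- This is a linear approximation: the same per-unit change is assumed across the whole observed x range

The intercept β₀ = 395.9274 is the predicted reaction time when sleep = 0; since the smallest observed x is 4.11, this is an extrapolation and mainly anchors the line.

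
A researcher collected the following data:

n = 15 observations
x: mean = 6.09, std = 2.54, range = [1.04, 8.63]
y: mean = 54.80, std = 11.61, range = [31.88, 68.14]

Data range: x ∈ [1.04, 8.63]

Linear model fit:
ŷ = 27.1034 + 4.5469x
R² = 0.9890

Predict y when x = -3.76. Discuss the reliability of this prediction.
The equation gives ŷ = 10.0071; however x = -3.76 is 4.80 units below the observed range, so this extrapolated value should not be trusted.

Prediction calculation:
ŷ = 27.1034 + 4.5469 × (-3.76)
ŷ = 10.0071

Reliability:
- Data range: x ∈ [1.04, 8.63]
- Prediction point: x = -3.76 is 4.80 units below the observed range → this is EXTRAPOLATION, not interpolation

Why that matters here:
- The linear relationship may not hold outside the observed range
- There are no observations near this x to validate the fitted line there
- The standard error of prediction grows with (x − x̄)², and x = -3.76 is far from x̄ = 6.09

Report the number if required, but flag clearly that it is an extrapolation.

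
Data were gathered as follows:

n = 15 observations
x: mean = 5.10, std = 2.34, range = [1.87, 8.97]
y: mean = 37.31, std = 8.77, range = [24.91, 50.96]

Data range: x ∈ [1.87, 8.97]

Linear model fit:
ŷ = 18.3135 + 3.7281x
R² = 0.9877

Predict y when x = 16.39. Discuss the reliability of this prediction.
The equation gives ŷ = 79.4171; however x = 16.39 is 7.42 units above the observed range, so this extrapolated value should not be trusted.

Prediction calculation:
ŷ = 18.3135 + 3.7281 × 16.39
ŷ = 79.4171

Reliability:
- Data range: x ∈ [1.87, 8.97]
- Prediction point: x = 16.39 is 7.42 units above the observed range → this is EXTRAPOLATION, not interpolation

Why that matters here:
- There are no observations near this x to validate the fitted line there
- The standard error of prediction grows with (x − x̄)², and x = 16.39 is far from x̄ = 5.10

Report the number if required, but flag clearly that it is an extrapolation.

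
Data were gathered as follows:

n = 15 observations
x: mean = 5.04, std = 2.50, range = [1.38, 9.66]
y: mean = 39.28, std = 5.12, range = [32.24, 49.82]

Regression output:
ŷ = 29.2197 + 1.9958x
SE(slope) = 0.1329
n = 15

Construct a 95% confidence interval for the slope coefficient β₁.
The 95% CI for β₁ is (1.7087, 2.2829)

Confidence interval for the slope:

The 95% CI for β₁ is: β̂₁ ± t*(α/2, n-2) × SE(β̂₁)

Step 1: Find critical t-value
- Confidence level = 0.95
- Degrees of freedom = n - 2 = 15 - 2 = 13
- t*(α/2, 13) = 2.1604

Step 2: Calculate margin of error
Margin = 2.1604 × 0.1329 = 0.2871

Step 3: Construct interval
CI = 1.9958 ± 0.2871
CI = (1.7087, 2.2829)

Interpretation: each one-unit increase in x is associated with a change in mean y of between 1.7087 and 2.2829, with 95% confidence.
Since 0 is outside the interval, a two-sided test at α = 0.05 would reject H₀: β₁ = 0.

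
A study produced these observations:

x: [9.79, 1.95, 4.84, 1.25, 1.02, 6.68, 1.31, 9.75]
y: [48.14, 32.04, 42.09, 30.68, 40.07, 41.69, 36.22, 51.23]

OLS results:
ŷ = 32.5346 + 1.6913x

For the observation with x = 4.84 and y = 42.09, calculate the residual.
Residual = 1.3695

The residual is the difference between the actual value and the predicted value:

Residual = y - ŷ

Step 1: Calculate predicted value
ŷ = 32.5346 + 1.6913 × 4.84
ŷ = 40.7205

Step 2: Calculate residual
Residual = 42.09 - 40.7205
Residual = 1.3695

Interpretation: the model underestimates the actual value by 1.3695 at this point (positive residual → observation lies above the fitted line).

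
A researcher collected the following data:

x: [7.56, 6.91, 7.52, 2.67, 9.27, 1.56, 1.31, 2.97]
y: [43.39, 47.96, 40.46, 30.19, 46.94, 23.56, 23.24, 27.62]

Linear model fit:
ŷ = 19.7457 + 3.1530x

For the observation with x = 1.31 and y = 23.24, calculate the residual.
Residual = -0.6361

The residual is the difference between the actual value and the predicted value:

Residual = y - ŷ

Step 1: Calculate predicted value
ŷ = 19.7457 + 3.1530 × 1.31
ŷ = 23.8761

Step 2: Calculate residual
Residual = 23.24 - 23.8761
Residual = -0.6361

Sign check: y < ŷ, so the point is below the line and the fit overestimates here.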